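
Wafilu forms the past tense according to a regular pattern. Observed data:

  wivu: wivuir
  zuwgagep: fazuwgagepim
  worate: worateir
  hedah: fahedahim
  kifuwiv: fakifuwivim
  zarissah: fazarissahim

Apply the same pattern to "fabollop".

fafabollopim

worate and zuwgagep both have last vowel 'e' yet inflect differently (worateir, fazuwgagepim), so the last vowel is not what conditions the rule; whether the stem ends in a vowel or a consonant is.
"fabollop" ends in a consonant. The stems ending in a consonant (hedah → fahedahim, kifuwiv → fakifuwivim, zarissah → fazarissahim) add fa- … -im around the stem.
The other pattern: stems ending in a vowel add -ir.
So fabollop → fafabollopim.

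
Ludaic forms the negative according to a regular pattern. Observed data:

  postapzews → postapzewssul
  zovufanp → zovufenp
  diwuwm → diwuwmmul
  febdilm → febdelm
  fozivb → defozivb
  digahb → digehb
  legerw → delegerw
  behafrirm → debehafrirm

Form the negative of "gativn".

diwuwm and behafrirm both end in -m yet inflect differently (diwuwmmul, debehafrirm), so the final letter is not what conditions the rule; the second-to-last letter is.
"gativn" has second-to-last letter 'v'. The one such stem in the data (fozivb → defozivb) adds the prefix de-, so the same rule applies.
So gativn → degativn.

degativn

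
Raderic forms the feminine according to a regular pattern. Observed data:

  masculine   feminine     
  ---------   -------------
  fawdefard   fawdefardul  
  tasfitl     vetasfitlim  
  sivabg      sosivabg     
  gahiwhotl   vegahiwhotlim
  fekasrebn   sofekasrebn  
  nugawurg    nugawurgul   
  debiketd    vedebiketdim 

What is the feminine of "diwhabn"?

fawdefard and debiketd both end in -d yet inflect differently (fawdefardul, vedebiketdim), so the final letter is not what conditions the rule; the second-to-last letter is.
"diwhabn" has second-to-last letter 'b'. The stems whose second-to-last letter is 'b' (fekasrebn → sofekasrebn, sivabg → sosivabg) add the prefix so-.
So diwhabn → sodiwhabn.

sodiwhabn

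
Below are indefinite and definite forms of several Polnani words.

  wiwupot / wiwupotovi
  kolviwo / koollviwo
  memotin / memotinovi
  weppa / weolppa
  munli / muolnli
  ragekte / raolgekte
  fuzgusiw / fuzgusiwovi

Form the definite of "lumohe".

luolmohe

"lumohe" ends in a vowel. The stems ending in a vowel (kolviwo → koollviwo, weppa → weolppa, munli → muolnli) insert -ol- after the first vowel.
So lumohe → luolmohe.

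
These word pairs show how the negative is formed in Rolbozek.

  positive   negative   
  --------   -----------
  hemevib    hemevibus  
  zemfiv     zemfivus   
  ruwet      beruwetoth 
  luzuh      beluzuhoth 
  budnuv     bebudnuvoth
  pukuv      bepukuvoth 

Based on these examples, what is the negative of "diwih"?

diwihus

zemfiv and budnuv both end in -v yet inflect differently (zemfivus, bebudnuvoth), so the final letter is not what conditions the rule; the last vowel is.
"diwih" has last vowel 'i'. The stems whose last vowel is 'i' (hemevib → hemevibus, zemfiv → zemfivus) add -us.
So diwih → diwihus.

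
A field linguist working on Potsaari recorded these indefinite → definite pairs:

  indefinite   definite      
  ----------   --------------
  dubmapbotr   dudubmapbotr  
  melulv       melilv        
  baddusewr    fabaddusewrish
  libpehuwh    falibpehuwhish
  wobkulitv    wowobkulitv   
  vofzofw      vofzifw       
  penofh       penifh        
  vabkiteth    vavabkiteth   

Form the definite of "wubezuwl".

fawubezuwlish

"wubezuwl" has second-to-last letter 'w'. The stems whose second-to-last letter is 'w' (baddusewr → fabaddusewrish, libpehuwh → falibpehuwhish) add fa- … -ish around the stem.
The other patterns: stems whose second-to-last letter is 't' repeat the first consonant+vowel as a prefix; stems whose second-to-last letter is 'f' or 'l' change the last vowel to 'i'.
So wubezuwl → fawubezuwlish.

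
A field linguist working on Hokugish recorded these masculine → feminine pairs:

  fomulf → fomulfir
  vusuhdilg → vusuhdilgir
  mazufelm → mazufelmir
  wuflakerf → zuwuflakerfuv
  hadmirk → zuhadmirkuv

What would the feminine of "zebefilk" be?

zebefilkir

fomulf and wuflakerf both end in -f yet inflect differently (fomulfir, zuwuflakerfuv), so the final letter is not what conditions the rule; the second-to-last letter is.
"zebefilk" has second-to-last letter 'l'. The stems whose second-to-last letter is 'l' (fomulf → fomulfir, vusuhdilg → vusuhdilgir, mazufelm → mazufelmir) add -ir.
The other pattern: stems whose second-to-last letter is 'r' add zu- … -uv around the stem.
So zebefilk → zebefilkir.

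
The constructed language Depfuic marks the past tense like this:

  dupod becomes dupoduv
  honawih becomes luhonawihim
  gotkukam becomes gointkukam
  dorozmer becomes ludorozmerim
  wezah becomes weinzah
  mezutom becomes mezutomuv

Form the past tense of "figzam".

fiingzam

mezutom and gotkukam both end in -m yet inflect differently (mezutomuv, gointkukam), so the final letter is not what conditions the rule; the last vowel is.
"figzam" has last vowel 'a'. The stems whose last vowel is 'a' (gotkukam → gointkukam, wezah → weinzah) insert -in- after the first vowel.
So figzam → fiingzam.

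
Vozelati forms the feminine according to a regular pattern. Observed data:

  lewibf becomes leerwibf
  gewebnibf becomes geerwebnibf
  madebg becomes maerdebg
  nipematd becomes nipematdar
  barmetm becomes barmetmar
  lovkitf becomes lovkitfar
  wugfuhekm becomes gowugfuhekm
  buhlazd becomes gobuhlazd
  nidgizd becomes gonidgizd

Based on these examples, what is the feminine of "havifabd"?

lewibf and lovkitf both end in -f yet inflect differently (leerwibf, lovkitfar), so the final letter is not what conditions the rule; the second-to-last letter is.
"havifabd" has second-to-last letter 'b'. The stems whose second-to-last letter is 'b' (lewibf → leerwibf, gewebnibf → geerwebnibf, madebg → maerdebg) insert -er- after the first vowel.
The other patterns: stems whose second-to-last letter is 't' add -ar; stems whose second-to-last letter is 'k' or 'z' add the prefix go-.
So havifabd → haervifabd.

haervifabd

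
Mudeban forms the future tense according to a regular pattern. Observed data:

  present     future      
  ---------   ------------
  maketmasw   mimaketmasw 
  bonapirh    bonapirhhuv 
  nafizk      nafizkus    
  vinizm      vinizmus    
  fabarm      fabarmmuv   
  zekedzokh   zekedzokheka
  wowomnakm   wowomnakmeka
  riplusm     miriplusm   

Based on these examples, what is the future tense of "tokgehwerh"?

tokgehwerhhuv

zekedzokh and bonapirh both end in -h yet inflect differently (zekedzokheka, bonapirhhuv), so the final letter is not what conditions the rule; the second-to-last letter is.
"tokgehwerh" has second-to-last letter 'r'. The stems whose second-to-last letter is 'r' (bonapirh → bonapirhhuv, fabarm → fabarmmuv) double the final consonant and add -uv.
The other patterns: stems whose second-to-last letter is 'k' add -eka; stems whose second-to-last letter is 's' add the prefix mi-; stems whose second-to-last letter is 'z' add -us.
So tokgehwerh → tokgehwerhhuv.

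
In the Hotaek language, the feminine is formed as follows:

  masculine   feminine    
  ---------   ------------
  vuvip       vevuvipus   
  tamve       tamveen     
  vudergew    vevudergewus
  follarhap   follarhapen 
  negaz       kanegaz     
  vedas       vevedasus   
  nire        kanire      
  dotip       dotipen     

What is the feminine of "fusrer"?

vuvip and dotip both end in -p yet inflect differently (vevuvipus, dotipen), so the final letter is not what conditions the rule; the first letter is.
"fusrer" begins with f-. The one such stem in the data (follarhap → follarhapen) adds -en, so the same rule applies.
The other patterns: stems beginning with n- add the prefix ka-; stems beginning with v- add ve- … -us around the stem.
So fusrer → fusreren.

fusreren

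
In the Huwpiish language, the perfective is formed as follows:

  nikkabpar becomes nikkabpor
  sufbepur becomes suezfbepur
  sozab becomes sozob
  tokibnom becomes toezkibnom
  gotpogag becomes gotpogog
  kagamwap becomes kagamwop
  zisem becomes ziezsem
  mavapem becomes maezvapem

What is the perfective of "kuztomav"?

kuztomov

nikkabpar and sufbepur both end in -r yet inflect differently (nikkabpor, suezfbepur), so the final letter is not what conditions the rule; the last vowel is.
"kuztomav" has last vowel 'a'. The stems whose last vowel is 'a' (sozab → sozob, gotpogag → gotpogog, kagamwap → kagamwop) change the last vowel to 'o'.
So kuztomav → kuztomov.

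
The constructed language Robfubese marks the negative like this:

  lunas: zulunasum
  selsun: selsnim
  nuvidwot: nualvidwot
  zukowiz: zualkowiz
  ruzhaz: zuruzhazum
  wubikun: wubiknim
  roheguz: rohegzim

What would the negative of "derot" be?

dealrot

roheguz and ruzhaz both end in -z yet inflect differently (rohegzim, zuruzhazum), so the final letter is not what conditions the rule; the last vowel is.
"derot" has last vowel 'o'. The one such stem in the data (nuvidwot → nualvidwot) inserts -al- after the first vowel (as does zukowiz), so the same rule applies.
The other patterns: stems whose last vowel is 'u' delete the last vowel and add -im; stems whose last vowel is 'a' add zu- … -um around the stem.
So derot → dealrot.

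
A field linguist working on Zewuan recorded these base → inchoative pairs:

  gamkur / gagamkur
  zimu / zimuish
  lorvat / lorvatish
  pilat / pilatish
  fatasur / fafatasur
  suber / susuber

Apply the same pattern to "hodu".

fatasur and zimu both have last vowel 'u' yet inflect differently (fafatasur, zimuish), so the last vowel is not what conditions the rule; the final letter is.
"hodu" ends in -u. The one such stem in the data (zimu → zimuish) adds -ish, so the same rule applies.
The other pattern: stems ending in -r repeat the first consonant+vowel as a prefix.
So hodu → hoduish.

hoduish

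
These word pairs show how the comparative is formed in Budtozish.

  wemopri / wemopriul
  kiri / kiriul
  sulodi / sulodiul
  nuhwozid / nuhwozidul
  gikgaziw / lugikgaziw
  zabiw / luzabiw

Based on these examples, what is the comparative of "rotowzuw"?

lurotowzuw

zabiw and sulodi both have last vowel 'i' yet inflect differently (luzabiw, sulodiul), so the last vowel is not what conditions the rule; the final letter is.
"rotowzuw" ends in -w. The stems ending in -w (zabiw → luzabiw, gikgaziw → lugikgaziw) add the prefix lu-.
The other pattern: stems ending in -d or -i add -ul.
So rotowzuw → lurotowzuw.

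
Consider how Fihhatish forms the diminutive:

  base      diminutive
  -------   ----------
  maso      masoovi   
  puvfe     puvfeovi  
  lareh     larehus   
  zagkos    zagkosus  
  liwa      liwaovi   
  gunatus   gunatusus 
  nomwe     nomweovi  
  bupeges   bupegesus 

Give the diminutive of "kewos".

kewosus

puvfe and lareh both have last vowel 'e' yet inflect differently (puvfeovi, larehus), so the last vowel is not what conditions the rule; whether the stem ends in a vowel or a consonant is.
"kewos" ends in a consonant. The stems ending in a consonant (lareh → larehus, zagkos → zagkosus, gunatus → gunatusus) add -us.
The other pattern: stems ending in a vowel add -ovi.
So kewos → kewosus.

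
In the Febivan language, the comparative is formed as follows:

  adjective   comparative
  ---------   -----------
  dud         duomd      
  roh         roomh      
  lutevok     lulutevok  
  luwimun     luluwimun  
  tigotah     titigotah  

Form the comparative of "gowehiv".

"gowehiv" has 3 vowels. The stems with 3 vowels (luwimun → luluwimun, lutevok → lulutevok, tigotah → titigotah) repeat the first consonant+vowel as a prefix.
The other pattern: stems with 1 vowel insert -om- after the first vowel.
So gowehiv → gogowehiv.

gogowehiv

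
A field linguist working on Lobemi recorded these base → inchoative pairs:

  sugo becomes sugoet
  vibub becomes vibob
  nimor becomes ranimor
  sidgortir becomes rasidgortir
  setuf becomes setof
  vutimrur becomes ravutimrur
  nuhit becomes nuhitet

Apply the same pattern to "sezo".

"sezo" ends in -o. The one such stem in the data (sugo → sugoet) adds -et, so the same rule applies.
The other patterns: stems ending in -r add the prefix ra-; stems ending in -b or -f change the last vowel to 'o'.
So sezo → sezoet.

sezoet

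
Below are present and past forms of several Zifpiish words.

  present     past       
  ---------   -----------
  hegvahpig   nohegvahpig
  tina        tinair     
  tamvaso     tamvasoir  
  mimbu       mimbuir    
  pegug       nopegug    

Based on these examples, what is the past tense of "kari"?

kariir

"kari" ends in a vowel. The stems ending in a vowel (tina → tinair, mimbu → mimbuir, tamvaso → tamvasoir) add -ir.
So kari → kariir.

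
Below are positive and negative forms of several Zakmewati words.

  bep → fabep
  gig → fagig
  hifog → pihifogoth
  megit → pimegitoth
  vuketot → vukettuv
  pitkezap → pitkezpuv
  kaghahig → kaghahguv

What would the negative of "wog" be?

"wog" has 1 vowel. The stems with 1 vowel (bep → fabep, gig → fagig) add the prefix fa-.
The other patterns: stems with 2 vowels add pi- … -oth around the stem; stems with 3 vowels delete the last vowel and add -uv.
So wog → fawog.

fawog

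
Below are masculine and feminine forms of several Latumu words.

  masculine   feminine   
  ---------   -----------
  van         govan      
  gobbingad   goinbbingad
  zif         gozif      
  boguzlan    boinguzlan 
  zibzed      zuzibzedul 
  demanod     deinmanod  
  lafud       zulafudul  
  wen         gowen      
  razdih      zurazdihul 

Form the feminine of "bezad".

lafud and demanod both end in -d yet inflect differently (zulafudul, deinmanod), so the final letter is not what conditions the rule; the number of vowels is.
"bezad" has 2 vowels. The stems with 2 vowels (lafud → zulafudul, zibzed → zuzibzedul, razdih → zurazdihul) add zu- … -ul around the stem.
The other patterns: stems with 1 vowel add the prefix go-; stems with 3 vowels insert -in- after the first vowel.
So bezad → zubezadul.

zubezadul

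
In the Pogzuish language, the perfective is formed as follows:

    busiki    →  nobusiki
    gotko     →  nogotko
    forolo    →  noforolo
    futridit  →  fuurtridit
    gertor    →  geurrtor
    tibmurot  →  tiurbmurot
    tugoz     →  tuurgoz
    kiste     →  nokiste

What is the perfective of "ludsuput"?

luurdsuput

"ludsuput" ends in a consonant. The stems ending in a consonant (tibmurot → tiurbmurot, tugoz → tuurgoz, futridit → fuurtridit) insert -ur- after the first vowel.
The other pattern: stems ending in a vowel add the prefix no-.
So ludsuput → luurdsuput.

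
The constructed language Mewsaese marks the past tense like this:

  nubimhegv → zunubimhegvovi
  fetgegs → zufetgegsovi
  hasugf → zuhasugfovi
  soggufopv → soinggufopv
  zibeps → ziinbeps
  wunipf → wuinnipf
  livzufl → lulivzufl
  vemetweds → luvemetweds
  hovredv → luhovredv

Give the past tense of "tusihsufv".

lutusihsufv

nubimhegv and soggufopv both end in -v yet inflect differently (zunubimhegvovi, soinggufopv), so the final letter is not what conditions the rule; the second-to-last letter is.
"tusihsufv" has second-to-last letter 'f'. The one such stem in the data (livzufl → lulivzufl) adds the prefix lu-, so the same rule applies.
The other patterns: stems whose second-to-last letter is 'g' add zu- … -ovi around the stem; stems whose second-to-last letter is 'p' insert -in- after the first vowel.
So tusihsufv → lutusihsufv.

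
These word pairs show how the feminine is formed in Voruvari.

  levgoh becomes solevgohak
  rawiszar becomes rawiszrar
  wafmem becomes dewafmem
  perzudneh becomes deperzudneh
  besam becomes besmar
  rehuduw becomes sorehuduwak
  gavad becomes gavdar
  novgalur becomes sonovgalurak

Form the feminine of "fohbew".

"fohbew" has last vowel 'e'. The stems whose last vowel is 'e' (perzudneh → deperzudneh, wafmem → dewafmem) add the prefix de-.
The other patterns: stems whose last vowel is 'a' delete the last vowel and add -ar; stems whose last vowel is 'o' or 'u' add so- … -ak around the stem.
So fohbew → defohbew.

defohbew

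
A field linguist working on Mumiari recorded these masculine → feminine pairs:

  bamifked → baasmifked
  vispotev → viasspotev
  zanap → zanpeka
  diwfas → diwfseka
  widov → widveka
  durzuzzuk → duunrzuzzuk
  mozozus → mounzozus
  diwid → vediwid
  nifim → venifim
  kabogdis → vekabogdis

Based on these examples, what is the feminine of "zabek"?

zaasbek

"zabek" has last vowel 'e'. The stems whose last vowel is 'e' (bamifked → baasmifked, vispotev → viasspotev) insert -as- after the first vowel.
So zabek → zaasbek.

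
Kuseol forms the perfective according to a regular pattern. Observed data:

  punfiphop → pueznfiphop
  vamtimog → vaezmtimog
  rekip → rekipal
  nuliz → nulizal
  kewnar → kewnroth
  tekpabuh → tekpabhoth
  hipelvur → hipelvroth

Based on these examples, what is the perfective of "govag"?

govgoth

punfiphop and rekip both end in -p yet inflect differently (pueznfiphop, rekipal), so the final letter is not what conditions the rule; the last vowel is.
"govag" has last vowel 'a'. The one such stem in the data (kewnar → kewnroth) deletes the last vowel and adds -oth (as do tekpabuh, hipelvur), so the same rule applies.
The other patterns: stems whose last vowel is 'o' insert -ez- after the first vowel; stems whose last vowel is 'i' add -al.
So govag → govgoth.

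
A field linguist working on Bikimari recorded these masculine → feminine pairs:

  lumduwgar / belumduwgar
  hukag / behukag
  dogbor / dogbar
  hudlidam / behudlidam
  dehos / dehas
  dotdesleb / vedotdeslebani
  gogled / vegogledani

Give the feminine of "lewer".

"lewer" has last vowel 'e'. The stems whose last vowel is 'e' (dotdesleb → vedotdeslebani, gogled → vegogledani) add ve- … -ani around the stem.
The other patterns: stems whose last vowel is 'a' add the prefix be-; stems whose last vowel is 'o' change the last vowel to 'a'.
So lewer → velewerani.

velewerani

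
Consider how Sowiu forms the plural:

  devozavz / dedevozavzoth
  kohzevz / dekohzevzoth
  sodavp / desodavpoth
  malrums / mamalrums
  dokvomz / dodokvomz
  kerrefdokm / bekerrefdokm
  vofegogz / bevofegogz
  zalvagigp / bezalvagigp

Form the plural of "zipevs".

"zipevs" has second-to-last letter 'v'. The stems whose second-to-last letter is 'v' (devozavz → dedevozavzoth, kohzevz → dekohzevzoth, sodavp → desodavpoth) add de- … -oth around the stem.
The other patterns: stems whose second-to-last letter is 'm' repeat the first consonant+vowel as a prefix; stems whose second-to-last letter is 'g' or 'k' add the prefix be-.
So zipevs → dezipevsoth.

dezipevsoth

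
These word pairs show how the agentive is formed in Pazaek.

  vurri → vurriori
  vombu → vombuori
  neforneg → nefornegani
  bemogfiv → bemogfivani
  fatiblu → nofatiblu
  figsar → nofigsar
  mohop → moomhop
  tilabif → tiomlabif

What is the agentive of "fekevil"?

nofekevil

"fekevil" begins with f-. The stems beginning with f- (fatiblu → nofatiblu, figsar → nofigsar) add the prefix no-.
The other patterns: stems beginning with v- add -ori; stems beginning with b- or n- add -ani; stems beginning with m- or t- insert -om- after the first vowel.
So fekevil → nofekevil.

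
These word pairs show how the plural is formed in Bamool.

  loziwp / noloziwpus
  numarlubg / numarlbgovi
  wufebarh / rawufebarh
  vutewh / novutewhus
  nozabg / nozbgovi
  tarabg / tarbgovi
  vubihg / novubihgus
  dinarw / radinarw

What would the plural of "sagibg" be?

sagbgovi

"sagibg" has second-to-last letter 'b'. The stems whose second-to-last letter is 'b' (tarabg → tarbgovi, numarlubg → numarlbgovi, nozabg → nozbgovi) delete the last vowel and add -ovi.
The other patterns: stems whose second-to-last letter is 'r' add the prefix ra-; stems whose second-to-last letter is 'h' or 'w' add no- … -us around the stem.
So sagibg → sagbgovi.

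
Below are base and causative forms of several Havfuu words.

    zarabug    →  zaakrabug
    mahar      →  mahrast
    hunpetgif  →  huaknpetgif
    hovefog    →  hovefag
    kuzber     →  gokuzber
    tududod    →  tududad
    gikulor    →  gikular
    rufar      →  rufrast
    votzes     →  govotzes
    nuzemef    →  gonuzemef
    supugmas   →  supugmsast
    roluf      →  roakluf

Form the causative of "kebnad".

kebndast

mahar and kuzber both end in -r yet inflect differently (mahrast, gokuzber), so the final letter is not what conditions the rule; the last vowel is.
"kebnad" has last vowel 'a'. The stems whose last vowel is 'a' (mahar → mahrast, rufar → rufrast, supugmas → supugmsast) delete the last vowel and add -ast.
So kebnad → kebndast.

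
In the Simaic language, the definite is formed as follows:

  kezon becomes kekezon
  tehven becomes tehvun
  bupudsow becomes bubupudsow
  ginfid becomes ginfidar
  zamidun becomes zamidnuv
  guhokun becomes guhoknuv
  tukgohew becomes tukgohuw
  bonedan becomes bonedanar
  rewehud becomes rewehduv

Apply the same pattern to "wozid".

wozidar

"wozid" has last vowel 'i'. The one such stem in the data (ginfid → ginfidar) adds -ar, so the same rule applies.
The other patterns: stems whose last vowel is 'e' change the last vowel to 'u'; stems whose last vowel is 'u' delete the last vowel and add -uv; stems whose last vowel is 'o' repeat the first consonant+vowel as a prefix.
So wozid → wozidar.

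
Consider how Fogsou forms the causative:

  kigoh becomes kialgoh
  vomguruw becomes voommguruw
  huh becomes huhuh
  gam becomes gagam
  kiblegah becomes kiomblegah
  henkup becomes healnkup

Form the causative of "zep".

huh and kigoh both end in -h yet inflect differently (huhuh, kialgoh), so the final letter is not what conditions the rule; the number of vowels is.
"zep" has 1 vowel. The stems with 1 vowel (huh → huhuh, gam → gagam) repeat the first consonant+vowel as a prefix.
The other patterns: stems with 2 vowels insert -al- after the first vowel; stems with 3 vowels insert -om- after the first vowel.
So zep → zezep.

zezep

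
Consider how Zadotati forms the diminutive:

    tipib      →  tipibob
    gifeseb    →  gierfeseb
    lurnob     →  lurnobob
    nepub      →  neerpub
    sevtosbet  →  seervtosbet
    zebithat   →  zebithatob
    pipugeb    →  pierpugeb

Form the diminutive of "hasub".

haersub

nepub and lurnob both end in -b yet inflect differently (neerpub, lurnobob), so the final letter is not what conditions the rule; the last vowel is.
"hasub" has last vowel 'u'. The one such stem in the data (nepub → neerpub) inserts -er- after the first vowel (as do pipugeb, sevtosbet), so the same rule applies.
So hasub → haersub.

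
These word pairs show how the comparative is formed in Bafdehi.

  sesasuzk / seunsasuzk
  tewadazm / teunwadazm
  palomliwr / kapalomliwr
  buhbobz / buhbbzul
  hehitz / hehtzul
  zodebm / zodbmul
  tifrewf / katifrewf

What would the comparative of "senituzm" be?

"senituzm" has second-to-last letter 'z'. The stems whose second-to-last letter is 'z' (sesasuzk → seunsasuzk, tewadazm → teunwadazm) insert -un- after the first vowel.
So senituzm → seunnituzm.

seunnituzm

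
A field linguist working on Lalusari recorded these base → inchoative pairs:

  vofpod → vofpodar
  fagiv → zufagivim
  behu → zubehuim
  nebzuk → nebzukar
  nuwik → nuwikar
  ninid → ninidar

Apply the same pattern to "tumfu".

zutumfuim

nebzuk and behu both have last vowel 'u' yet inflect differently (nebzukar, zubehuim), so the last vowel is not what conditions the rule; the final letter is.
"tumfu" ends in -u. The one such stem in the data (behu → zubehuim) adds zu- … -im around the stem, so the same rule applies.
The other pattern: stems ending in -d or -k add -ar.
So tumfu → zutumfuim.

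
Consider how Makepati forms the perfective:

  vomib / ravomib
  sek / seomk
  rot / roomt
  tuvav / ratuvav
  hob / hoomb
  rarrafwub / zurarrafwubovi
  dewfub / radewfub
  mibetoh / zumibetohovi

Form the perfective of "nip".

"nip" has 1 vowel. The stems with 1 vowel (hob → hoomb, sek → seomk, rot → roomt) insert -om- after the first vowel.
So nip → niomp.

niomp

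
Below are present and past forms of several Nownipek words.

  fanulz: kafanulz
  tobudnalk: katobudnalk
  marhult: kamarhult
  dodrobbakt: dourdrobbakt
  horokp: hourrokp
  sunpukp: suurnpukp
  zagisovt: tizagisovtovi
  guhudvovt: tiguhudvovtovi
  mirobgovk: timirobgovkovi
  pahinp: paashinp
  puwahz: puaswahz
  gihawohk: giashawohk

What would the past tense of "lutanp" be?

luastanp

marhult and dodrobbakt both end in -t yet inflect differently (kamarhult, dourdrobbakt), so the final letter is not what conditions the rule; the second-to-last letter is.
"lutanp" has second-to-last letter 'n'. The one such stem in the data (pahinp → paashinp) inserts -as- after the first vowel (as do puwahz, gihawohk), so the same rule applies.
So lutanp → luastanp.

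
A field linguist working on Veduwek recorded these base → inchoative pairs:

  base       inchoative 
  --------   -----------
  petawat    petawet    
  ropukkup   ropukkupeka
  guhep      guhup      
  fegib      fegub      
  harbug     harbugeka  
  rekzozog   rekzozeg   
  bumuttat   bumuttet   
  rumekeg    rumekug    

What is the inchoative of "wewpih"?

wewpuh

rekzozog and harbug both end in -g yet inflect differently (rekzozeg, harbugeka), so the final letter is not what conditions the rule; the last vowel is.
"wewpih" has last vowel 'i'. The one such stem in the data (fegib → fegub) changes the last vowel to 'u' (as do guhep, rumekeg), so the same rule applies.
So wewpih → wewpuh.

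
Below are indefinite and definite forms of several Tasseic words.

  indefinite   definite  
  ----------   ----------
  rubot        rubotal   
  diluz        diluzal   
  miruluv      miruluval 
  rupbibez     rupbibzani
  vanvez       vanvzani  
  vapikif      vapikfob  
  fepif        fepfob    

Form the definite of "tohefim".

tohefmob

"tohefim" has last vowel 'i'. The stems whose last vowel is 'i' (vapikif → vapikfob, fepif → fepfob) delete the last vowel and add -ob.
So tohefim → tohefmob.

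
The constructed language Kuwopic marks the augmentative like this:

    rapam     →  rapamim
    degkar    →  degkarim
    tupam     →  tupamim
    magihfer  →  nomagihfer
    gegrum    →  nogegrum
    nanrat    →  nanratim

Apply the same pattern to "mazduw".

nomazduw

"mazduw" has last vowel 'u'. The one such stem in the data (gegrum → nogegrum) adds the prefix no-, so the same rule applies.
The other pattern: stems whose last vowel is 'a' add -im.
So mazduw → nomazduw.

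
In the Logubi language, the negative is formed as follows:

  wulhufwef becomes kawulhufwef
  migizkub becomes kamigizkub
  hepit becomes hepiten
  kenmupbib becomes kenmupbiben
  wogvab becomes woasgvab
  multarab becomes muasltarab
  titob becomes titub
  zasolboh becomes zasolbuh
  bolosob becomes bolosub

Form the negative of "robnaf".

migizkub and kenmupbib both end in -b yet inflect differently (kamigizkub, kenmupbiben), so the final letter is not what conditions the rule; the last vowel is.
"robnaf" has last vowel 'a'. The stems whose last vowel is 'a' (wogvab → woasgvab, multarab → muasltarab) insert -as- after the first vowel.
The other patterns: stems whose last vowel is 'e' or 'u' add the prefix ka-; stems whose last vowel is 'i' add -en; stems whose last vowel is 'o' change the last vowel to 'u'.
So robnaf → roasbnaf.

roasbnaf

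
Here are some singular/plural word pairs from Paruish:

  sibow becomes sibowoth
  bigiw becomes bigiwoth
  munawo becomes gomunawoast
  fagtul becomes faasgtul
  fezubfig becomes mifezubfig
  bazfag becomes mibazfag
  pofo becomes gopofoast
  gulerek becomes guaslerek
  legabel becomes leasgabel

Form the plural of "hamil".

haasmil

bigiw and fezubfig both have last vowel 'i' yet inflect differently (bigiwoth, mifezubfig), so the last vowel is not what conditions the rule; the final letter is.
"hamil" ends in -l. The stems ending in -l (legabel → leasgabel, fagtul → faasgtul) insert -as- after the first vowel.
The other patterns: stems ending in -w add -oth; stems ending in -g add the prefix mi-; stems ending in -o add go- … -ast around the stem.
So hamil → haasmil.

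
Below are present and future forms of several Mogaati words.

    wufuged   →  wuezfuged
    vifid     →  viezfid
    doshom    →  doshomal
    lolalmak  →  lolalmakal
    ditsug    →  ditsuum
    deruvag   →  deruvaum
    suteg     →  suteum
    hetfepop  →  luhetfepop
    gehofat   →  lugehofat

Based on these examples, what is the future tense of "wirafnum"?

wirafnumal

lolalmak and deruvag both have last vowel 'a' yet inflect differently (lolalmakal, deruvaum), so the last vowel is not what conditions the rule; the final letter is.
"wirafnum" ends in -m. The one such stem in the data (doshom → doshomal) adds -al, so the same rule applies.
So wirafnum → wirafnumal.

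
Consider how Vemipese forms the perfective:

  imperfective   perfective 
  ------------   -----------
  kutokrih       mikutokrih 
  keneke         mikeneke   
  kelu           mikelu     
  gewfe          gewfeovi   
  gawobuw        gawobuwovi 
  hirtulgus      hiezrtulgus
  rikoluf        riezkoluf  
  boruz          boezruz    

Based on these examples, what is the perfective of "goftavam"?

keneke and gewfe both end in -e yet inflect differently (mikeneke, gewfeovi), so the final letter is not what conditions the rule; the first letter is.
"goftavam" begins with g-. The stems beginning with g- (gewfe → gewfeovi, gawobuw → gawobuwovi) add -ovi.
The other patterns: stems beginning with k- add the prefix mi-; stems beginning with b-, h- or r- insert -ez- after the first vowel.
So goftavam → goftavamovi.

goftavamovi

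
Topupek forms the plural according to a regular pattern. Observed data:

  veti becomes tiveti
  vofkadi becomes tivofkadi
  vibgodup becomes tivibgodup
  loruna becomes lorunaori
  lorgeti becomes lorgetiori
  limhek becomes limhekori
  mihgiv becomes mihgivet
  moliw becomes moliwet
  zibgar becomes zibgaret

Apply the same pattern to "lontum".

lontumori

"lontum" begins with l-. The stems beginning with l- (loruna → lorunaori, lorgeti → lorgetiori, limhek → limhekori) add -ori.
So lontum → lontumori.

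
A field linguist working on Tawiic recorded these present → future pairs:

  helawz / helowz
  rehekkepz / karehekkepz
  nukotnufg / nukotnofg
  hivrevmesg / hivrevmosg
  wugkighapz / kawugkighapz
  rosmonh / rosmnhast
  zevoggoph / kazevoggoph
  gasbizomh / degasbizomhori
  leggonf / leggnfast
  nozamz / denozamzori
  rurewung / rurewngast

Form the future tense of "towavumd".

detowavumdori

gasbizomh and rosmonh both end in -h yet inflect differently (degasbizomhori, rosmnhast), so the final letter is not what conditions the rule; the second-to-last letter is.
"towavumd" has second-to-last letter 'm'. The stems whose second-to-last letter is 'm' (nozamz → denozamzori, gasbizomh → degasbizomhori) add de- … -ori around the stem.
The other patterns: stems whose second-to-last letter is 'n' delete the last vowel and add -ast; stems whose second-to-last letter is 'p' add the prefix ka-; stems whose second-to-last letter is 'f', 's' or 'w' change the last vowel to 'o'.
So towavumd → detowavumdori.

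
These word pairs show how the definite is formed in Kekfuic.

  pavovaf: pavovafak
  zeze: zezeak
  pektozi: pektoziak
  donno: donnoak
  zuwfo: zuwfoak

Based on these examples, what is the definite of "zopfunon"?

zopfunonak

Every pair shown (pavovaf → pavovafak, zeze → zezeak, pektozi → pektoziak, …) follows the same rule: add -ak.
So zopfunon → zopfunonak.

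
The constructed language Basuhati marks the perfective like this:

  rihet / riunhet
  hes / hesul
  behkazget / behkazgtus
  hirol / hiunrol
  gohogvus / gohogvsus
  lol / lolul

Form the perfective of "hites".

lol and hirol both end in -l yet inflect differently (lolul, hiunrol), so the final letter is not what conditions the rule; the number of vowels is.
"hites" has 2 vowels. The stems with 2 vowels (rihet → riunhet, hirol → hiunrol) insert -un- after the first vowel.
So hites → hiuntes.

hiuntes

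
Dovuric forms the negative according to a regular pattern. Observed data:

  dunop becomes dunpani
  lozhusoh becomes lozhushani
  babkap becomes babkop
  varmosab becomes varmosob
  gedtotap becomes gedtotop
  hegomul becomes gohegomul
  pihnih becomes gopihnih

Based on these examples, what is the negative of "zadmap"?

dunop and babkap both end in -p yet inflect differently (dunpani, babkop), so the final letter is not what conditions the rule; the last vowel is.
"zadmap" has last vowel 'a'. The stems whose last vowel is 'a' (babkap → babkop, varmosab → varmosob, gedtotap → gedtotop) change the last vowel to 'o'.
The other patterns: stems whose last vowel is 'o' delete the last vowel and add -ani; stems whose last vowel is 'i' or 'u' add the prefix go-.
So zadmap → zadmop.

zadmop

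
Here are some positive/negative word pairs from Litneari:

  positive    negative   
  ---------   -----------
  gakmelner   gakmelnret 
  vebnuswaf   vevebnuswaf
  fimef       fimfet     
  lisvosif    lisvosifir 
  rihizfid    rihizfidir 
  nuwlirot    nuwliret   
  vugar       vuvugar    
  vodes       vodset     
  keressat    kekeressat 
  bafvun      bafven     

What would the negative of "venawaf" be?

vevenawaf

"venawaf" has last vowel 'a'. The stems whose last vowel is 'a' (vebnuswaf → vevebnuswaf, vugar → vuvugar, keressat → kekeressat) repeat the first consonant+vowel as a prefix.
The other patterns: stems whose last vowel is 'e' delete the last vowel and add -et; stems whose last vowel is 'i' add -ir; stems whose last vowel is 'o' or 'u' change the last vowel to 'e'.
So venawaf → vevenawaf.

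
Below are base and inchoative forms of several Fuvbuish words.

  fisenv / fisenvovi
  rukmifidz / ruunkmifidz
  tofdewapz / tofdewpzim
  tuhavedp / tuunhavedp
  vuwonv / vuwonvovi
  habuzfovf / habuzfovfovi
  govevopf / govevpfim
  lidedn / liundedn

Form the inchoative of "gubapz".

gubpzim

rukmifidz and tofdewapz both end in -z yet inflect differently (ruunkmifidz, tofdewpzim), so the final letter is not what conditions the rule; the second-to-last letter is.
"gubapz" has second-to-last letter 'p'. The stems whose second-to-last letter is 'p' (tofdewapz → tofdewpzim, govevopf → govevpfim) delete the last vowel and add -im.
The other patterns: stems whose second-to-last letter is 'd' insert -un- after the first vowel; stems whose second-to-last letter is 'n' or 'v' add -ovi.
So gubapz → gubpzim.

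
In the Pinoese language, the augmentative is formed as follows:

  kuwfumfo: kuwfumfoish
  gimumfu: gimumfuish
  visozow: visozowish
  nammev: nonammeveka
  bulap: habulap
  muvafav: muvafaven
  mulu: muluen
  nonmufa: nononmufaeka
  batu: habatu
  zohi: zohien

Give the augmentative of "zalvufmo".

zalvufmoen

batu and mulu both end in -u yet inflect differently (habatu, muluen), so the final letter is not what conditions the rule; the first letter is.
"zalvufmo" begins with z-. The one such stem in the data (zohi → zohien) adds -en, so the same rule applies.
So zalvufmo → zalvufmoen.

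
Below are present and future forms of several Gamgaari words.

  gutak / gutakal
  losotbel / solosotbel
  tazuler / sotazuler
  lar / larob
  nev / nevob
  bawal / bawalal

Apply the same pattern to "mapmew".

mapmewal

"mapmew" has 2 vowels. The stems with 2 vowels (bawal → bawalal, gutak → gutakal) add -al.
So mapmew → mapmewal.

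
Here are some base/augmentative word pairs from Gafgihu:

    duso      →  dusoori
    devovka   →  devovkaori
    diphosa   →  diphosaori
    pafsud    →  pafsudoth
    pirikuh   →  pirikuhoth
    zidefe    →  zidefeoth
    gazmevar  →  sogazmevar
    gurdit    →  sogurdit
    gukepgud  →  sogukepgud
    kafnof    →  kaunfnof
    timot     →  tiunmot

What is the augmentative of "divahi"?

divahiori

pafsud and gukepgud both end in -d yet inflect differently (pafsudoth, sogukepgud), so the final letter is not what conditions the rule; the first letter is.
"divahi" begins with d-. The stems beginning with d- (duso → dusoori, devovka → devovkaori, diphosa → diphosaori) add -ori.
So divahi → divahiori.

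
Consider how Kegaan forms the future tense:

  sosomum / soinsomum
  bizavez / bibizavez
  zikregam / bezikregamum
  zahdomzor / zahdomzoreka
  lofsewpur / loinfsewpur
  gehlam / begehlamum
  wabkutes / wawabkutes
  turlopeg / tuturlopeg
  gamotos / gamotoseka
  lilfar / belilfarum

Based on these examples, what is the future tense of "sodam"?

besodamum

lofsewpur and zahdomzor both end in -r yet inflect differently (loinfsewpur, zahdomzoreka), so the final letter is not what conditions the rule; the last vowel is.
"sodam" has last vowel 'a'. The stems whose last vowel is 'a' (lilfar → belilfarum, gehlam → begehlamum, zikregam → bezikregamum) add be- … -um around the stem.
The other patterns: stems whose last vowel is 'u' insert -in- after the first vowel; stems whose last vowel is 'e' repeat the first consonant+vowel as a prefix; stems whose last vowel is 'o' add -eka.
So sodam → besodamum.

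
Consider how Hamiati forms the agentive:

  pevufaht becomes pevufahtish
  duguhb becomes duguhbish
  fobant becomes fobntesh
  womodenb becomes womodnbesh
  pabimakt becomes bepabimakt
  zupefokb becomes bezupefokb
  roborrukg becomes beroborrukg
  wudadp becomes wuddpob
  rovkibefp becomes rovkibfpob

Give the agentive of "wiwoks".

pevufaht and fobant both end in -t yet inflect differently (pevufahtish, fobntesh), so the final letter is not what conditions the rule; the second-to-last letter is.
"wiwoks" has second-to-last letter 'k'. The stems whose second-to-last letter is 'k' (pabimakt → bepabimakt, zupefokb → bezupefokb, roborrukg → beroborrukg) add the prefix be-.
The other patterns: stems whose second-to-last letter is 'h' add -ish; stems whose second-to-last letter is 'n' delete the last vowel and add -esh; stems whose second-to-last letter is 'd' or 'f' delete the last vowel and add -ob.
So wiwoks → bewiwoks.

bewiwoks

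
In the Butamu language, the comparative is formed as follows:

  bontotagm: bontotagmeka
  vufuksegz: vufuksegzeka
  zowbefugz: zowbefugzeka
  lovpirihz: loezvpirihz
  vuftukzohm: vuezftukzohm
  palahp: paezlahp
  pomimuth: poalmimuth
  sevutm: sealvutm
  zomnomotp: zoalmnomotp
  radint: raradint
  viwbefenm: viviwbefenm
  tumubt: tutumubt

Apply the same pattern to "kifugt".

vufuksegz and lovpirihz both end in -z yet inflect differently (vufuksegzeka, loezvpirihz), so the final letter is not what conditions the rule; the second-to-last letter is.
"kifugt" has second-to-last letter 'g'. The stems whose second-to-last letter is 'g' (bontotagm → bontotagmeka, vufuksegz → vufuksegzeka, zowbefugz → zowbefugzeka) add -eka.
So kifugt → kifugteka.

kifugteka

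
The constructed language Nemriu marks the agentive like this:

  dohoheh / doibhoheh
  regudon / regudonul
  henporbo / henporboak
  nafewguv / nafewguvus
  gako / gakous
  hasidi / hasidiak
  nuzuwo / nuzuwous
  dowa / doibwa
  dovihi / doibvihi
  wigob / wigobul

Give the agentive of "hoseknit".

hoseknitak

"hoseknit" begins with h-. The stems beginning with h- (hasidi → hasidiak, henporbo → henporboak) add -ak.
The other patterns: stems beginning with d- insert -ib- after the first vowel; stems beginning with r- or w- add -ul; stems beginning with g- or n- add -us.
So hoseknit → hoseknitak.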